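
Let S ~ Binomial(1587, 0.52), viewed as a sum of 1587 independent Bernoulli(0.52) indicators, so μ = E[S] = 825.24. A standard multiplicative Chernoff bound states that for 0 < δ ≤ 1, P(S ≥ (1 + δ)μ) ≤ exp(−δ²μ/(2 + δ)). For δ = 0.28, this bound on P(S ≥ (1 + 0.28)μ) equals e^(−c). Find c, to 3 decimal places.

28.377

c = δ²μ/(2 + δ) = 0.28²·825.24/(2 + 0.28) = 28.3767.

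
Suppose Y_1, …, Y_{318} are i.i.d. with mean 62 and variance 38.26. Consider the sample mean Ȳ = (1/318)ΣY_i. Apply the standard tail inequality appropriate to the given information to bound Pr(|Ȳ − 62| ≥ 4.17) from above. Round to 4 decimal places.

0.0069

With mean and variance of each term known, Chebyshev's inequality bounds the deviation of the sum (or sample mean).
Var(Ȳ) = Var(Y_i)/n = 38.26/318 = 0.12031.
Chebyshev: Pr(|Ȳ − 62| ≥ 4.17) ≤ Var(Ȳ)/(4.17)² = 38.26/(318·4.17²) = 0.0069.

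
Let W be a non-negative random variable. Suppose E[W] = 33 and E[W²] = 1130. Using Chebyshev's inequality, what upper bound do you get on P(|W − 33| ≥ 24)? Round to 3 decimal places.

Var(W) = E[W²] − (E[W])² = 1130 − 1089 = 41.
Chebyshev's inequality: P(|W − μ| ≥ t) ≤ Var(W)/t² = 41/576 = 0.0712.

0.071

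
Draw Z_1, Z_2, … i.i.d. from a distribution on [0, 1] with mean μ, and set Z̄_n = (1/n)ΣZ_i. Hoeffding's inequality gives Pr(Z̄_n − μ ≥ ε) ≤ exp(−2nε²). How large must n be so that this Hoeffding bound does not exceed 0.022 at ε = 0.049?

795

Require exp(−2nε²) ≤ 0.022, i.e. 2nε² ≥ ln(1/0.022) = 3.816713.
So n ≥ 3.816713 / (2·0.049²) = 794.817.
The smallest integer n is 795.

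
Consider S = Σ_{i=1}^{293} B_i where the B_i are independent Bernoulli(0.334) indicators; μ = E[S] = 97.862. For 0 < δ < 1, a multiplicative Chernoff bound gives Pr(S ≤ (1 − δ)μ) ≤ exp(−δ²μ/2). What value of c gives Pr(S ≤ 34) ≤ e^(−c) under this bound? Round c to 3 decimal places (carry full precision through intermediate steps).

Write 34 = (1 − δ)μ, so δ = 1 − 34/97.862 = 0.652572…
Then the exponent is δ²μ/2 = (μ − 34)²/(2μ) = 20.837276.

20.837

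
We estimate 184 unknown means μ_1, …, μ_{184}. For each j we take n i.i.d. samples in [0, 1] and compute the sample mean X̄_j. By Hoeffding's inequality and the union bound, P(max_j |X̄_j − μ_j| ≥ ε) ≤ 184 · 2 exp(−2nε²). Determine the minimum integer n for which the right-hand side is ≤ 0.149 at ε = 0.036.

Need 2·184·exp(−2nε²) ≤ 0.149, i.e. exp(−2nε²) ≤ 0.149/368.
So 2nε² ≥ ln(368/0.149) = 7.811892.
Hence n ≥ 7.811892/(2·0.036²) = 3013.847.
The smallest integer n is 3014.

3014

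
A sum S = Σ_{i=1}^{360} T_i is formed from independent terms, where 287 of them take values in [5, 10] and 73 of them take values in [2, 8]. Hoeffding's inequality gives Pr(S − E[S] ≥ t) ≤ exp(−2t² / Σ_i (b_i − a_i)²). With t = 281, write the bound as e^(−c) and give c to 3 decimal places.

Σ(b_i − a_i)² = 287·5² + 73·6² = 9803.
c = 2t² / 9803 = 2·281² / 9803 = 16.1096.

16.110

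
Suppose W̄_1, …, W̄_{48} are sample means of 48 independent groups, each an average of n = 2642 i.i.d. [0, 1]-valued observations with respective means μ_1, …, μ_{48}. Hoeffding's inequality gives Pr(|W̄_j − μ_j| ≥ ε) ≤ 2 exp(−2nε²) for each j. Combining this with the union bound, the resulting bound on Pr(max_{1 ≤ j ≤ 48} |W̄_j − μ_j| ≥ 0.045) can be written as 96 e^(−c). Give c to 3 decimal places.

10.700

Union bound over the 48 events: Pr(max_{1 ≤ j ≤ 48} |W̄_j − μ_j| ≥ 0.045) ≤ 48·2·exp(−2nε²) = 96 exp(−2·2642·0.045²).
So c = 2·2642·0.045² = 10.7001.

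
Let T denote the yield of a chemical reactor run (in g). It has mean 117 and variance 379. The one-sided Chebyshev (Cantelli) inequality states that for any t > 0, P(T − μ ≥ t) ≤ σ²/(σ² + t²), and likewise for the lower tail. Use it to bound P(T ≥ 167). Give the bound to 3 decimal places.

Here σ² = 379 and t = 50, so σ² + t² = 2879.
Cantelli's bound: 379/2879 = 0.1316.

0.132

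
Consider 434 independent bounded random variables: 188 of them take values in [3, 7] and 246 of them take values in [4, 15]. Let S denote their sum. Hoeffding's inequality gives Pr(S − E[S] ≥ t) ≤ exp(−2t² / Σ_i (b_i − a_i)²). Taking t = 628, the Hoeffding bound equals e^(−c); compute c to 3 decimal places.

24.067

Σ(b_i − a_i)² = 188·4² + 246·11² = 32774.
c = 2t² / 32774 = 2·628² / 32774 = 24.0669.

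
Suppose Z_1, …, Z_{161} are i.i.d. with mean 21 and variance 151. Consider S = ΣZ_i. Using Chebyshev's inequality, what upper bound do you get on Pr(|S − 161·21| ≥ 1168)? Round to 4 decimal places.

Var(S) = n·Var(Z_i) = 161·151 = 24311.
Chebyshev: Pr(|S − 161·21| ≥ 1168) ≤ Var(S)/1168² = 24311/1364224 = 0.0178.

0.0178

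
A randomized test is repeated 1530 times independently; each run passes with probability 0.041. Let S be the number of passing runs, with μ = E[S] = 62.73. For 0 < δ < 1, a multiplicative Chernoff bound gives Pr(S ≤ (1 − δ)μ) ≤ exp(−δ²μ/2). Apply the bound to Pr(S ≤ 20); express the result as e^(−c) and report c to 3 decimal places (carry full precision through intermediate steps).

14.553

Write 20 = (1 − δ)μ, so δ = 1 − 20/62.73 = 0.6811733…
Then the exponent is δ²μ/2 = (μ − 20)²/(2μ) = 14.553267.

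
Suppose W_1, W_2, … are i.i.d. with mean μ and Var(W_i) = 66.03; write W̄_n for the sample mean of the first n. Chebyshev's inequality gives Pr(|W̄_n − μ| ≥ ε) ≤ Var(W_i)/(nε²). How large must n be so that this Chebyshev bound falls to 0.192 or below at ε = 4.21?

20

Require 66.03/(n·4.21²) ≤ 0.192, i.e. n ≥ 66.03/(0.192·4.21²) = 19.403.
The smallest integer n is 20.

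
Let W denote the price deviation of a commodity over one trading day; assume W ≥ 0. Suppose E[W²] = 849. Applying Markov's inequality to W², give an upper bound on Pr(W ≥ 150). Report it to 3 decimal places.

0.038

Since W ≥ 0, the event {W ≥ 150} is the same as {W² ≥ 22500}.
Markov's inequality applied to W² gives Pr(W² ≥ 22500) ≤ E[W²]/22500 = 849/22500 = 0.0377.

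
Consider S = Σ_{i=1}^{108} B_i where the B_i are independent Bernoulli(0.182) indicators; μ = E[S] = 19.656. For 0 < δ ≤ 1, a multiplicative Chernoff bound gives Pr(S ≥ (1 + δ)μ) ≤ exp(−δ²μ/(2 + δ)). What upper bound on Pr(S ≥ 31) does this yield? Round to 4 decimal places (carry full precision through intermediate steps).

0.0788

Write 31 = (1 + δ)μ, so δ = 31/19.656 − 1 = 0.5771266…
Then the exponent is δ²μ/(2 + δ) = (31 − μ)² / (μ·(2 + δ)) = 2.540397.
Bound = exp(−2.540397) = 0.07884.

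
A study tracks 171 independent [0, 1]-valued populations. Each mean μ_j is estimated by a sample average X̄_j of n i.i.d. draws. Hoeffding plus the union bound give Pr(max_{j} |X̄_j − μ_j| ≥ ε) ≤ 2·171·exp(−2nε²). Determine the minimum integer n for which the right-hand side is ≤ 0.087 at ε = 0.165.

153

Need 2·171·exp(−2nε²) ≤ 0.087, i.e. exp(−2nε²) ≤ 0.087/342.
So 2nε² ≥ ln(342/0.087) = 8.276658.
Hence n ≥ 8.276658/(2·0.165²) = 152.005.
The smallest integer n is 153.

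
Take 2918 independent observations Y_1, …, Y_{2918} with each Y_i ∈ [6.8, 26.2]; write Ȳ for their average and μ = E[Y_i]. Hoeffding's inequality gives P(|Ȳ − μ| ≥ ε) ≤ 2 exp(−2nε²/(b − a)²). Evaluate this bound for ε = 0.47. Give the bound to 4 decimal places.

0.0651

Exponent: 2nε²/(b − a)² = 2·2918·0.47² / 19.4² = 3.42537.
Bound = 2·exp(−3.42537) = 0.06507.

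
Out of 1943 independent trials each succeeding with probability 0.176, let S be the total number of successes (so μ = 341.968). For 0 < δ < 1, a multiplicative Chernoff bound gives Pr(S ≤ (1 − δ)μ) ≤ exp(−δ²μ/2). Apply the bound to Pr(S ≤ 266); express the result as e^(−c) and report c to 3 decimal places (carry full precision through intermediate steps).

8.438

Write 266 = (1 − δ)μ, so δ = 1 − 266/341.968 = 0.2221494…
Then the exponent is δ²μ/2 = (μ − 266)²/(2μ) = 8.438124.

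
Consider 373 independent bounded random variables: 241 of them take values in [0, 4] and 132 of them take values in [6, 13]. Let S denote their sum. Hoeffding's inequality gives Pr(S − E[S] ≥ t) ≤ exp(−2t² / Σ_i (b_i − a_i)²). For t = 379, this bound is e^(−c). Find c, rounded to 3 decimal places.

Σ(b_i − a_i)² = 241·4² + 132·7² = 10324.
c = 2t² / 10324 = 2·379² / 10324 = 27.8266.

27.827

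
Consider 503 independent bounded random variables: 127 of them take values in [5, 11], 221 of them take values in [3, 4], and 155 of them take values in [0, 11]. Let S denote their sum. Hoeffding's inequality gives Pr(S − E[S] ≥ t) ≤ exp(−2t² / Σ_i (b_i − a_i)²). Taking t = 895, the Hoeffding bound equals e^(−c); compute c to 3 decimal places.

68.033

Σ(b_i − a_i)² = 127·6² + 221·1² + 155·11² = 23548.
c = 2t² / 23548 = 2·895² / 23548 = 68.0334.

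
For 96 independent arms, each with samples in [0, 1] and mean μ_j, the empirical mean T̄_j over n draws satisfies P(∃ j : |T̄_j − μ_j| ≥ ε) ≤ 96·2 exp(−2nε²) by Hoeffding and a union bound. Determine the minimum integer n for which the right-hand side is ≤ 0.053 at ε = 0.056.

1307

Need 2·96·exp(−2nε²) ≤ 0.053, i.e. exp(−2nε²) ≤ 0.053/192.
So 2nε² ≥ ln(192/0.053) = 8.194959.
Hence n ≥ 8.194959/(2·0.056²) = 1306.594.
The smallest integer n is 1307.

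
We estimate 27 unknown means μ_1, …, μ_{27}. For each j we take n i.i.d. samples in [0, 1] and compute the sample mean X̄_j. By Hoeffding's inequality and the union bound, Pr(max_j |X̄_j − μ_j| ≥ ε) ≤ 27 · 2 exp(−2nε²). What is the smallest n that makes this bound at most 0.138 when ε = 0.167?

108

Need 2·27·exp(−2nε²) ≤ 0.138, i.e. exp(−2nε²) ≤ 0.138/54.
So 2nε² ≥ ln(54/0.138) = 5.969486.
Hence n ≥ 5.969486/(2·0.167²) = 107.022.
The smallest integer n is 108.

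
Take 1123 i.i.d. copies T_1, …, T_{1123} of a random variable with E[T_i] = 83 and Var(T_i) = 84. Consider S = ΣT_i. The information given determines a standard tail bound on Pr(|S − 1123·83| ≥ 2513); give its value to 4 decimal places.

0.0149

With mean and variance of each term known, Chebyshev's inequality bounds the deviation of the sum (or sample mean).
Var(S) = n·Var(T_i) = 1123·84 = 94332.
Chebyshev: Pr(|S − 1123·83| ≥ 2513) ≤ Var(S)/2513² = 94332/6315169 = 0.0149.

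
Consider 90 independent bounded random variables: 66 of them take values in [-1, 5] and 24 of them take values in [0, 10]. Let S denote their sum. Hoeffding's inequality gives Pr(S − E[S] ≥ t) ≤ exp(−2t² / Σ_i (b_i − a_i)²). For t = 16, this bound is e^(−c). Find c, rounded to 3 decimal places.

0.107

Σ(b_i − a_i)² = 66·6² + 24·10² = 4776.
c = 2t² / 4776 = 2·16² / 4776 = 0.1072.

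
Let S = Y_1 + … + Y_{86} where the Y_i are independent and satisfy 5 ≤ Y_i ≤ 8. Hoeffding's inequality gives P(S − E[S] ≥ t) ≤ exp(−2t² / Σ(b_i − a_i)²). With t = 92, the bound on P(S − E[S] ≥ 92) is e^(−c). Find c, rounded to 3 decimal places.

Σ(b_i − a_i)² = 86·(3)² = 774.
c = 2t²/774 = 2·92²/774 = 21.8708.

21.871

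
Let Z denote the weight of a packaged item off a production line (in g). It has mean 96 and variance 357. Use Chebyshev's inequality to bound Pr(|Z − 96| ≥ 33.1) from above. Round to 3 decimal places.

Chebyshev: Pr(|Z − μ| ≥ t) ≤ Var(Z)/t².
Bound = 357 / 1095.61 = 0.3258.

0.326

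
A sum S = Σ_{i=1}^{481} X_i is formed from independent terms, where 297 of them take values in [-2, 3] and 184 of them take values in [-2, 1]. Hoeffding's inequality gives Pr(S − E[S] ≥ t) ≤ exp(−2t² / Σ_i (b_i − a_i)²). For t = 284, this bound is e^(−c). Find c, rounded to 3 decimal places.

Σ(b_i − a_i)² = 297·5² + 184·3² = 9081.
c = 2t² / 9081 = 2·284² / 9081 = 17.7637.

17.764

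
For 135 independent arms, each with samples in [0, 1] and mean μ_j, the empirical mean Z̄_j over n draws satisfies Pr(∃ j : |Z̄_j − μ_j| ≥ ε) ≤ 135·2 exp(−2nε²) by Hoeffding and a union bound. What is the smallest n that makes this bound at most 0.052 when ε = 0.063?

Need 2·135·exp(−2nε²) ≤ 0.052, i.e. exp(−2nε²) ≤ 0.052/270.
So 2nε² ≥ ln(270/0.052) = 8.554934.
Hence n ≥ 8.554934/(2·0.063²) = 1077.719.
The smallest integer n is 1078.

1078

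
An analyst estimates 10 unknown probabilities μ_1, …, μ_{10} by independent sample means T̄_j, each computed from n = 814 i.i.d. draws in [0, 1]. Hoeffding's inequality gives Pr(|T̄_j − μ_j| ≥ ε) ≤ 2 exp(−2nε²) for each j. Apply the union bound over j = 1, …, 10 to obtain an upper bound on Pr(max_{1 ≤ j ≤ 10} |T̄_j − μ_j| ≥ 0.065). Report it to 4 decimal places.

Per-experiment Hoeffding bound: 2·exp(−2·814·0.065²) = 2·exp(−6.87830) = 0.0020598.
Union bound over 10 events: 10·0.0020598 = 0.02060.

0.0206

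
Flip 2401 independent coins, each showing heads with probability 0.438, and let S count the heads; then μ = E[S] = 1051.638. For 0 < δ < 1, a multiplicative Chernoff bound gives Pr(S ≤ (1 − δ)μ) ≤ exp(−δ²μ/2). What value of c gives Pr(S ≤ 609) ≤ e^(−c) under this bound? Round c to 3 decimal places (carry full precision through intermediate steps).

93.154

Write 609 = (1 − δ)μ, so δ = 1 − 609/1051.638 = 0.4209034…
Then the exponent is δ²μ/2 = (μ − 609)²/(2μ) = 93.153918.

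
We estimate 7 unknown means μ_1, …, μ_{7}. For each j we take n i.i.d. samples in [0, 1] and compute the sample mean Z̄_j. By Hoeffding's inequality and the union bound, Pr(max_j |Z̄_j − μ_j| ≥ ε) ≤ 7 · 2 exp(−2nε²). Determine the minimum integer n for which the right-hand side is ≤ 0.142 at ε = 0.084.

326

Need 2·7·exp(−2nε²) ≤ 0.142, i.e. exp(−2nε²) ≤ 0.142/14.
So 2nε² ≥ ln(14/0.142) = 4.590986.
Hence n ≥ 4.590986/(2·0.084²) = 325.325.
The smallest integer n is 326.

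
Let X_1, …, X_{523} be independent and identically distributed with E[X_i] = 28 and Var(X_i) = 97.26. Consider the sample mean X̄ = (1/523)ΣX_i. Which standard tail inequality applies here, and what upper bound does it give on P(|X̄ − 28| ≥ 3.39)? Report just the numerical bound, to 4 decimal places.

With mean and variance of each term known, Chebyshev's inequality bounds the deviation of the sum (or sample mean).
Var(X̄) = Var(X_i)/n = 97.26/523 = 0.18597.
Chebyshev: P(|X̄ − 28| ≥ 3.39) ≤ Var(X̄)/(3.39)² = 97.26/(523·3.39²) = 0.0162.

0.0162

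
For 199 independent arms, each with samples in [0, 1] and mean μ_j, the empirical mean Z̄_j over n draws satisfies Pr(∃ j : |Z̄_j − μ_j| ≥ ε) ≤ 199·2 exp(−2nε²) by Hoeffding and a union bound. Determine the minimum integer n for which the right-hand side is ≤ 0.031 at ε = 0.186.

137

Need 2·199·exp(−2nε²) ≤ 0.031, i.e. exp(−2nε²) ≤ 0.031/398.
So 2nε² ≥ ln(398/0.031) = 9.460220.
Hence n ≥ 9.460220/(2·0.186²) = 136.724.
The smallest integer n is 137.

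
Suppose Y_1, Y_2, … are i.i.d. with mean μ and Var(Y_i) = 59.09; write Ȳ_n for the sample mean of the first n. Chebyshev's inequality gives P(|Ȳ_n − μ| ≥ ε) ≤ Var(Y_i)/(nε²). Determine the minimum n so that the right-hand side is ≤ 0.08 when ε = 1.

739

Require 59.09/(n·1²) ≤ 0.08, i.e. n ≥ 59.09/(0.08·1²) = 738.625.
The smallest integer n is 739.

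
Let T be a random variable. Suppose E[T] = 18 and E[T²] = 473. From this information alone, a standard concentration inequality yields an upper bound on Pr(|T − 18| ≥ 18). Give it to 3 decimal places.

0.460

The first two moments determine the variance, so Chebyshev's inequality is the sharpest standard bound available.
Var(T) = E[T²] − (E[T])² = 473 − 324 = 149.
Chebyshev's inequality: Pr(|T − μ| ≥ t) ≤ Var(T)/t² = 149/324 = 0.4599.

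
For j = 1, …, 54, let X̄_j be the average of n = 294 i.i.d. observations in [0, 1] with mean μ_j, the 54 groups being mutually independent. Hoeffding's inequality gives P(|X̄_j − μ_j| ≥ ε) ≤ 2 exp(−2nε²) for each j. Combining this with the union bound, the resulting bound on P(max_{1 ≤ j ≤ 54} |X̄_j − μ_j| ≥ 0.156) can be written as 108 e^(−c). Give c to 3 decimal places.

Union bound over the 54 events: P(max_{1 ≤ j ≤ 54} |X̄_j − μ_j| ≥ 0.156) ≤ 54·2·exp(−2nε²) = 108 exp(−2·294·0.156²).
So c = 2·294·0.156² = 14.3096.

14.310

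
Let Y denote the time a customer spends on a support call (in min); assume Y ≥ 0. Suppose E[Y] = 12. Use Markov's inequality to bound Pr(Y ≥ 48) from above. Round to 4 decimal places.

Markov's inequality: for a non-negative random variable, Pr(Y ≥ a) ≤ E[Y]/a.
Here E[Y] = 12 and a = 48, so the bound is 12/48 = 0.2500.

0.2500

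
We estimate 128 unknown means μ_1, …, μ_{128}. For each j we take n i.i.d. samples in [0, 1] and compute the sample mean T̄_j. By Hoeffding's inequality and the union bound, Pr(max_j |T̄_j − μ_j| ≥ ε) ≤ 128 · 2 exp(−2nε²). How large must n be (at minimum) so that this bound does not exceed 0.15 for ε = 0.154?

157

Need 2·128·exp(−2nε²) ≤ 0.15, i.e. exp(−2nε²) ≤ 0.15/256.
So 2nε² ≥ ln(256/0.15) = 7.442297.
Hence n ≥ 7.442297/(2·0.154²) = 156.905.
The smallest integer n is 157.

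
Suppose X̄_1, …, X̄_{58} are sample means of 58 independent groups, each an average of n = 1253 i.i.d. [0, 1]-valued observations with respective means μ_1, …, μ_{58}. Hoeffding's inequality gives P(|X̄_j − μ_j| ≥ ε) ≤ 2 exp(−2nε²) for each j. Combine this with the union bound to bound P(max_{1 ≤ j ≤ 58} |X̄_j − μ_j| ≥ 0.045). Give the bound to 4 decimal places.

Per-experiment Hoeffding bound: 2·exp(−2·1253·0.045²) = 2·exp(−5.07465) = 0.012507.
Union bound over 58 events: 58·0.012507 = 0.72538.

0.7254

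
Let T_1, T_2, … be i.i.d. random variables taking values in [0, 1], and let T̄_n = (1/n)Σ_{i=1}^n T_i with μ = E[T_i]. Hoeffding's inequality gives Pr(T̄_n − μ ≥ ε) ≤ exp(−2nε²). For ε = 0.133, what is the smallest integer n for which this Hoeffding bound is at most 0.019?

113

Require exp(−2nε²) ≤ 0.019, i.e. 2nε² ≥ ln(1/0.019) = 3.963316.
So n ≥ 3.963316 / (2·0.133²) = 112.028.
The smallest integer n is 113.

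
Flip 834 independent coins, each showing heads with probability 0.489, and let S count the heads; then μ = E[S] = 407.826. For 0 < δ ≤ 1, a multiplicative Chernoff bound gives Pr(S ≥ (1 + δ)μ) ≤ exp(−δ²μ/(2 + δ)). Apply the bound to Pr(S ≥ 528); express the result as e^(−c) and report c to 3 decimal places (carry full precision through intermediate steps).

15.432

Write 528 = (1 + δ)μ, so δ = 528/407.826 − 1 = 0.2946698…
Then the exponent is δ²μ/(2 + δ) = (528 − μ)² / (μ·(2 + δ)) = 15.432132.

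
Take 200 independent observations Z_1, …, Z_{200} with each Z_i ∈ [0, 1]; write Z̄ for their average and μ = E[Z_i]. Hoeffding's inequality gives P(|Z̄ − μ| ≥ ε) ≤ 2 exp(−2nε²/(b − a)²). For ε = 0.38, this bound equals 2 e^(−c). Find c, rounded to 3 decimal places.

c = 2nε²/(b − a)² = 2·200·0.38² / 1² = 57.7600.

57.760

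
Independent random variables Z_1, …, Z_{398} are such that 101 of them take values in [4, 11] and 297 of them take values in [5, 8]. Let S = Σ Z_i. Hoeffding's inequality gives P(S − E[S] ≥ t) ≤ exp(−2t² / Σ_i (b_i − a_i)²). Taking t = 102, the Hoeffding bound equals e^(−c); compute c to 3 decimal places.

Σ(b_i − a_i)² = 101·7² + 297·3² = 7622.
c = 2t² / 7622 = 2·102² / 7622 = 2.7300.

2.730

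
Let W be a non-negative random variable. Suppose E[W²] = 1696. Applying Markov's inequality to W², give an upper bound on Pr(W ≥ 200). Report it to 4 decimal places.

0.0424

Since W ≥ 0, the event {W ≥ 200} is the same as {W² ≥ 40000}.
Markov's inequality applied to W² gives Pr(W² ≥ 40000) ≤ E[W²]/40000 = 1696/40000 = 0.0424.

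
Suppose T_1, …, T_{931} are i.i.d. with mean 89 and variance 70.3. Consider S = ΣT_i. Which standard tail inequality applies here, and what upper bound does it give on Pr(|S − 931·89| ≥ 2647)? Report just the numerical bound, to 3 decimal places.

0.009

With mean and variance of each term known, Chebyshev's inequality bounds the deviation of the sum (or sample mean).
Var(S) = n·Var(T_i) = 931·70.3 = 65449.3.
Chebyshev: Pr(|S − 931·89| ≥ 2647) ≤ Var(S)/2647² = 65449.3/7006609 = 0.0093.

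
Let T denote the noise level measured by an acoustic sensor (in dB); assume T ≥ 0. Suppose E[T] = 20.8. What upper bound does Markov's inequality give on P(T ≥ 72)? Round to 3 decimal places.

0.289

Markov's inequality: for a non-negative random variable, P(T ≥ a) ≤ E[T]/a.
Here E[T] = 20.8 and a = 72, so the bound is 20.8/72 = 0.2889.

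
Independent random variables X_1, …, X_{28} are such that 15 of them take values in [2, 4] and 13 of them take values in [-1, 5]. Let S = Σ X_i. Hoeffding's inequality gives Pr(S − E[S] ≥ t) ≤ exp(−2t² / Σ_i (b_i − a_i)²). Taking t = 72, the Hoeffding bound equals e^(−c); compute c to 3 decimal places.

Σ(b_i − a_i)² = 15·2² + 13·6² = 528.
c = 2t² / 528 = 2·72² / 528 = 19.6364.

19.636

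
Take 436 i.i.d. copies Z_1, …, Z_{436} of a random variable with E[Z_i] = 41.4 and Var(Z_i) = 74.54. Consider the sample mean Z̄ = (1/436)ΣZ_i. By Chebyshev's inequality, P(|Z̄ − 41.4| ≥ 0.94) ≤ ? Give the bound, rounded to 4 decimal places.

0.1935

Var(Z̄) = Var(Z_i)/n = 74.54/436 = 0.17096.
Chebyshev: P(|Z̄ − 41.4| ≥ 0.94) ≤ Var(Z̄)/(0.94)² = 74.54/(436·0.94²) = 0.1935.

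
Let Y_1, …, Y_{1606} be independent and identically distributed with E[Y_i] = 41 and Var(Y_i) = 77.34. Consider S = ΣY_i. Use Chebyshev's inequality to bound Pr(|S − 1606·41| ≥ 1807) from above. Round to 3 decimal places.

Var(S) = n·Var(Y_i) = 1606·77.34 = 124208.04.
Chebyshev: Pr(|S − 1606·41| ≥ 1807) ≤ Var(S)/1807² = 124208.04/3265249 = 0.0380.

0.038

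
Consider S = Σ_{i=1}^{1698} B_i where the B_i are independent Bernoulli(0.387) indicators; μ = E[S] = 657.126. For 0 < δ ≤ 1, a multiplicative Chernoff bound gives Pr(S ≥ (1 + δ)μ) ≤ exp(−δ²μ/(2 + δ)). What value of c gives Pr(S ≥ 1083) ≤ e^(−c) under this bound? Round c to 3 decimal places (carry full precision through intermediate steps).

Write 1083 = (1 + δ)μ, so δ = 1083/657.126 − 1 = 0.6480858…
Then the exponent is δ²μ/(2 + δ) = (1083 − μ)² / (μ·(2 + δ)) = 104.227317.

104.227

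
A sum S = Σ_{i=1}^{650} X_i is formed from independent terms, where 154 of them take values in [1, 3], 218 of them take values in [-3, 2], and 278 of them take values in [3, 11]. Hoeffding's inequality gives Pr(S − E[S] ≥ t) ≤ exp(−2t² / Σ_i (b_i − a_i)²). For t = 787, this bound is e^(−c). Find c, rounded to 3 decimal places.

51.921

Σ(b_i − a_i)² = 154·2² + 218·5² + 278·8² = 23858.
c = 2t² / 23858 = 2·787² / 23858 = 51.9213.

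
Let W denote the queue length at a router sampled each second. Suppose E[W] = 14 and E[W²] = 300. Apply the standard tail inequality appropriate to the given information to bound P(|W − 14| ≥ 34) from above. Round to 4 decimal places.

The first two moments determine the variance, so Chebyshev's inequality is the sharpest standard bound available.
Var(W) = E[W²] − (E[W])² = 300 − 196 = 104.
Chebyshev's inequality: P(|W − μ| ≥ t) ≤ Var(W)/t² = 104/1156 = 0.0900.

0.0900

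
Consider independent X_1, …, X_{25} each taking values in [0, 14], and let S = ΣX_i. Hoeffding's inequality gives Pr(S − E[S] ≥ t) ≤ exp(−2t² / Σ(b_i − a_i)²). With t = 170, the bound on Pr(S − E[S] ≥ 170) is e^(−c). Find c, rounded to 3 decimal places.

11.796

Σ(b_i − a_i)² = 25·(14)² = 4900.
c = 2t²/4900 = 2·170²/4900 = 11.7959.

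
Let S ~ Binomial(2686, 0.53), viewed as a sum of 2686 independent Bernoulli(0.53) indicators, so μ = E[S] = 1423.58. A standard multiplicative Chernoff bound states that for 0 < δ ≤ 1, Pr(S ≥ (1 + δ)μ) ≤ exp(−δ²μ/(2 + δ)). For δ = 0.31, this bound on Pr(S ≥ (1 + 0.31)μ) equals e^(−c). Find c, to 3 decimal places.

59.223

c = δ²μ/(2 + δ) = 0.31²·1423.58/(2 + 0.31) = 59.2234.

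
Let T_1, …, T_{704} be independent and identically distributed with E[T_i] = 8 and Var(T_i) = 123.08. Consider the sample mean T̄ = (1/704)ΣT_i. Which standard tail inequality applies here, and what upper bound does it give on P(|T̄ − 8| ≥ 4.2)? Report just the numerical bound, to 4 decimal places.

With mean and variance of each term known, Chebyshev's inequality bounds the deviation of the sum (or sample mean).
Var(T̄) = Var(T_i)/n = 123.08/704 = 0.17483.
Chebyshev: P(|T̄ − 8| ≥ 4.2) ≤ Var(T̄)/(4.2)² = 123.08/(704·4.2²) = 0.0099.

0.0099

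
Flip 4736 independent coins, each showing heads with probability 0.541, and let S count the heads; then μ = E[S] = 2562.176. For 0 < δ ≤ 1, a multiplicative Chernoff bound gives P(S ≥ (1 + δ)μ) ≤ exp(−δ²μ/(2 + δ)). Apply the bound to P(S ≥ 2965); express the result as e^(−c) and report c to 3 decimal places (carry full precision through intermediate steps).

Write 2965 = (1 + δ)μ, so δ = 2965/2562.176 − 1 = 0.1572195…
Then the exponent is δ²μ/(2 + δ) = (2965 − μ)² / (μ·(2 + δ)) = 29.358062.

29.358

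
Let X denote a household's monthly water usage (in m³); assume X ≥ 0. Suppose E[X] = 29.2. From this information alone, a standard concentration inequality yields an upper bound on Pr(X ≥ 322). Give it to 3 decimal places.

0.091

Only the mean of a non-negative variable is known, so Markov's inequality is the applicable tail bound.
Markov's inequality: for a non-negative random variable, Pr(X ≥ a) ≤ E[X]/a.
Here E[X] = 29.2 and a = 322, so the bound is 29.2/322 = 0.0907.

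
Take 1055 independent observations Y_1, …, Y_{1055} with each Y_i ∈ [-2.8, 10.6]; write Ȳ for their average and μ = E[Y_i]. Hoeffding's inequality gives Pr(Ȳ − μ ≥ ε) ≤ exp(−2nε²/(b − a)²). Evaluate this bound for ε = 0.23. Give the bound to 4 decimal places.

0.5371

Exponent: 2nε²/(b − a)² = 2·1055·0.23² / 13.4² = 0.62163.
Bound = exp(−0.62163) = 0.53707.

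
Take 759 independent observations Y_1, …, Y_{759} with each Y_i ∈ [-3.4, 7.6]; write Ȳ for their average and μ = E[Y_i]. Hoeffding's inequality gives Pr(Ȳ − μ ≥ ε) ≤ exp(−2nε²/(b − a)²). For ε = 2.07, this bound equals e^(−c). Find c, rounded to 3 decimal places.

c = 2nε²/(b − a)² = 2·759·2.07² / 11² = 53.7560.

53.756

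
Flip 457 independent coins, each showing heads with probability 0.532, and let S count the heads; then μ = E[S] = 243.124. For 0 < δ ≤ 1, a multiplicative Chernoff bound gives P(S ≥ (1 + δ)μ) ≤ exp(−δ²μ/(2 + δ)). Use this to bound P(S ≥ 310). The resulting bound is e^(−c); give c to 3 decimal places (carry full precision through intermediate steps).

Write 310 = (1 + δ)μ, so δ = 310/243.124 − 1 = 0.2750695…
Then the exponent is δ²μ/(2 + δ) = (310 − μ)² / (μ·(2 + δ)) = 8.085708.

8.086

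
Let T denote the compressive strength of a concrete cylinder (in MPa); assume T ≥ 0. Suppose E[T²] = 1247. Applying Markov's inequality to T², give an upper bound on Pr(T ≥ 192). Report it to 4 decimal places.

0.0338

Since T ≥ 0, the event {T ≥ 192} is the same as {T² ≥ 36864}.
Markov's inequality applied to T² gives Pr(T² ≥ 36864) ≤ E[T²]/36864 = 1247/36864 = 0.0338.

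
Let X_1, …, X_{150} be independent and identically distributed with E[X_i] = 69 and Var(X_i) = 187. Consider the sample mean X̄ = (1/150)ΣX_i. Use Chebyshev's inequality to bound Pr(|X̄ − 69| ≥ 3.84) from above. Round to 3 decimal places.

0.085

Var(X̄) = Var(X_i)/n = 187/150 = 1.2467.
Chebyshev: Pr(|X̄ − 69| ≥ 3.84) ≤ Var(X̄)/(3.84)² = 187/(150·3.84²) = 0.0845.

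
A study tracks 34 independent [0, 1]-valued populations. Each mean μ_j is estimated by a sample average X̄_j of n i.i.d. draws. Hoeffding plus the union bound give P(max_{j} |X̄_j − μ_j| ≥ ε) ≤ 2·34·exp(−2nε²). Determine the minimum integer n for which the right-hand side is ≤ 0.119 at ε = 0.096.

345

Need 2·34·exp(−2nε²) ≤ 0.119, i.e. exp(−2nε²) ≤ 0.119/68.
So 2nε² ≥ ln(68/0.119) = 6.348139.
Hence n ≥ 6.348139/(2·0.096²) = 344.409.
The smallest integer n is 345.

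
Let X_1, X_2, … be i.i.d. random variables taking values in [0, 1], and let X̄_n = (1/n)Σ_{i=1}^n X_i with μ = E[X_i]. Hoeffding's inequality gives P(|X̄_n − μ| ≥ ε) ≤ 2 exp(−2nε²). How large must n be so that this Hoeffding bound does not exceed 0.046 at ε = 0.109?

Require 2·exp(−2nε²) ≤ 0.046, i.e. 2nε² ≥ ln(2/0.046) = 3.772261.
So n ≥ 3.772261 / (2·0.109²) = 158.752.
The smallest integer n is 159.

159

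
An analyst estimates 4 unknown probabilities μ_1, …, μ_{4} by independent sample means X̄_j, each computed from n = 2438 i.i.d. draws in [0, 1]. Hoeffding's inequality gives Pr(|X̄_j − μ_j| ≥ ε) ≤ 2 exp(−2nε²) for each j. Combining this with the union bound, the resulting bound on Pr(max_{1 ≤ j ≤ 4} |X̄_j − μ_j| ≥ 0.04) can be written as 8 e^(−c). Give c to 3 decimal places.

7.802

Union bound over the 4 events: Pr(max_{1 ≤ j ≤ 4} |X̄_j − μ_j| ≥ 0.04) ≤ 4·2·exp(−2nε²) = 8 exp(−2·2438·0.04²).
So c = 2·2438·0.04² = 7.8016.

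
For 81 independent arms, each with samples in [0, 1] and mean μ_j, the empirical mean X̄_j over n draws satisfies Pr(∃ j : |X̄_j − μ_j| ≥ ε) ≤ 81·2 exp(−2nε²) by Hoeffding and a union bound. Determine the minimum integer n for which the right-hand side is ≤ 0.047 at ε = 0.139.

Need 2·81·exp(−2nε²) ≤ 0.047, i.e. exp(−2nε²) ≤ 0.047/162.
So 2nε² ≥ ln(162/0.047) = 8.145204.
Hence n ≥ 8.145204/(2·0.139²) = 210.786.
The smallest integer n is 211.

211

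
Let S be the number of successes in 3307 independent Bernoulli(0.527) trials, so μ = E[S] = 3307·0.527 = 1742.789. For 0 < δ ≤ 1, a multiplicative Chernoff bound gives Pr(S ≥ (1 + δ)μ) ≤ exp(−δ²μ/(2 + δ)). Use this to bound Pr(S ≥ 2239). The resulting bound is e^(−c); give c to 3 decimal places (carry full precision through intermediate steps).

61.838

Write 2239 = (1 + δ)μ, so δ = 2239/1742.789 − 1 = 0.2847224…
Then the exponent is δ²μ/(2 + δ) = (2239 − μ)² / (μ·(2 + δ)) = 61.837871.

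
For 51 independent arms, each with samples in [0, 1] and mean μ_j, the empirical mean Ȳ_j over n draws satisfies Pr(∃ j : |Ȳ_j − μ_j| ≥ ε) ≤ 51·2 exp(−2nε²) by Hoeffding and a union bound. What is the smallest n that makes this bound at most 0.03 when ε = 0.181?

Need 2·51·exp(−2nε²) ≤ 0.03, i.e. exp(−2nε²) ≤ 0.03/102.
So 2nε² ≥ ln(102/0.03) = 8.131531.
Hence n ≥ 8.131531/(2·0.181²) = 124.104.
The smallest integer n is 125.

125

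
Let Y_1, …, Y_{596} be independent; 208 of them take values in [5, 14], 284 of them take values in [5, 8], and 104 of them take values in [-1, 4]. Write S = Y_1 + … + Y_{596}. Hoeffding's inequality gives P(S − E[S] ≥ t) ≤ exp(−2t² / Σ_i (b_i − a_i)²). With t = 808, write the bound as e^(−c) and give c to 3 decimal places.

Σ(b_i − a_i)² = 208·9² + 284·3² + 104·5² = 22004.
c = 2t² / 22004 = 2·808² / 22004 = 59.3405.

59.340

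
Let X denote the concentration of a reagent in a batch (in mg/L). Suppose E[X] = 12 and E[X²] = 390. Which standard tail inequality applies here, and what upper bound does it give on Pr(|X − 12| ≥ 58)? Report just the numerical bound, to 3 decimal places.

The first two moments determine the variance, so Chebyshev's inequality is the sharpest standard bound available.
Var(X) = E[X²] − (E[X])² = 390 − 144 = 246.
Chebyshev's inequality: Pr(|X − μ| ≥ t) ≤ Var(X)/t² = 246/3364 = 0.0731.

0.073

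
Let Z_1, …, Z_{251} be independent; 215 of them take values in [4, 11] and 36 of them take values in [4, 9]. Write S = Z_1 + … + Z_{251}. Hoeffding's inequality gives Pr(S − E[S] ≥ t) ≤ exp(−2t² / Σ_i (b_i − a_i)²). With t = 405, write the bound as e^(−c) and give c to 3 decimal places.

Σ(b_i − a_i)² = 215·7² + 36·5² = 11435.
c = 2t² / 11435 = 2·405² / 11435 = 28.6882.

28.688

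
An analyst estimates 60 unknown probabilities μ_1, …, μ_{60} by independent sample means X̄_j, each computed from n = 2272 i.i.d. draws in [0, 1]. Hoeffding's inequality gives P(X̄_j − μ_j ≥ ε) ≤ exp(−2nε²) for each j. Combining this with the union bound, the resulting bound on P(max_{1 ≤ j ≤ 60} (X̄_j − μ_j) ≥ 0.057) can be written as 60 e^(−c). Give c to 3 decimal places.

14.763

Union bound over the 60 events: P(max_{1 ≤ j ≤ 60} (X̄_j − μ_j) ≥ 0.057) ≤ 60·exp(−2nε²) = 60 exp(−2·2272·0.057²).
So c = 2·2272·0.057² = 14.7635.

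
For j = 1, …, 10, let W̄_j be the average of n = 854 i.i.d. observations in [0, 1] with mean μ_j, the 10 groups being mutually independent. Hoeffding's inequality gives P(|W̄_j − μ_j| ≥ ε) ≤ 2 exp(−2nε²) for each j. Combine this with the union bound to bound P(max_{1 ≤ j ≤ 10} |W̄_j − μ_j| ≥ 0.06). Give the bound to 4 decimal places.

Per-experiment Hoeffding bound: 2·exp(−2·854·0.06²) = 2·exp(−6.14880) = 0.0042721.
Union bound over 10 events: 10·0.0042721 = 0.04272.

0.0427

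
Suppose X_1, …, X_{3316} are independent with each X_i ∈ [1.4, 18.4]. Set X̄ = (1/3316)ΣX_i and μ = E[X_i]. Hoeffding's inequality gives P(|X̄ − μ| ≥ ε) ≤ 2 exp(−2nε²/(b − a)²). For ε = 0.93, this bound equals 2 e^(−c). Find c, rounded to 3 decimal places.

19.848

c = 2nε²/(b − a)² = 2·3316·0.93² / 17² = 19.8478.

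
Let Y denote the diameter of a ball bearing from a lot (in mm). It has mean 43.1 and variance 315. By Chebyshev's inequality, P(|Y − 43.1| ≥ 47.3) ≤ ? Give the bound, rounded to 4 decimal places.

0.1408

Chebyshev: P(|Y − μ| ≥ t) ≤ Var(Y)/t².
Bound = 315 / 2237.29 = 0.1408.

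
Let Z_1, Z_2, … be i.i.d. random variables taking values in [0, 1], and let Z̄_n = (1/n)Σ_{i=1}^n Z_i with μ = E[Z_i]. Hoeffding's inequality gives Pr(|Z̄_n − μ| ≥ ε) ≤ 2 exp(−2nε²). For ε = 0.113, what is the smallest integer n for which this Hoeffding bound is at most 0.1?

118

Require 2·exp(−2nε²) ≤ 0.1, i.e. 2nε² ≥ ln(2/0.1) = 2.995732.
So n ≥ 2.995732 / (2·0.113²) = 117.305.
The smallest integer n is 118.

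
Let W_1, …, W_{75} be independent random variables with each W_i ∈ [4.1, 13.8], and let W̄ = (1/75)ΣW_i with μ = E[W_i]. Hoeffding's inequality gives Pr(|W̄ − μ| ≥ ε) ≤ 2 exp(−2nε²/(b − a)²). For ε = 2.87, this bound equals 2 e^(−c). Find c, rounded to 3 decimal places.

c = 2nε²/(b − a)² = 2·75·2.87² / 9.7² = 13.1314.

13.131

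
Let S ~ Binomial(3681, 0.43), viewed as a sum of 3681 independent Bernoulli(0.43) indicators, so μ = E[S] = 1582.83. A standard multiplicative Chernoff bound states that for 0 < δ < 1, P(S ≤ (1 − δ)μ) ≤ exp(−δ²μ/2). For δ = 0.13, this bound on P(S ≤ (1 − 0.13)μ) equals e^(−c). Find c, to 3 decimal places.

13.375

c = δ²μ/2 = 0.13²·1582.83/2 = 13.3749.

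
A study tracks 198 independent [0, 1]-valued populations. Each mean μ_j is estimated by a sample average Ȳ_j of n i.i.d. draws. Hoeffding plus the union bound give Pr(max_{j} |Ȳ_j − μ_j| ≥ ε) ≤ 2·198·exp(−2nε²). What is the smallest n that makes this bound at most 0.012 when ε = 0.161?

201

Need 2·198·exp(−2nε²) ≤ 0.012, i.e. exp(−2nε²) ≤ 0.012/396.
So 2nε² ≥ ln(396/0.012) = 10.404263.
Hence n ≥ 10.404263/(2·0.161²) = 200.692.
The smallest integer n is 201.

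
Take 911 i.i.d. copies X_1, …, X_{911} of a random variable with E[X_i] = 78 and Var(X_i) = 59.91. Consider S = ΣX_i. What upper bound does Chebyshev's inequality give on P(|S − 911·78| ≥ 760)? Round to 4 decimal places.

0.0945

Var(S) = n·Var(X_i) = 911·59.91 = 54578.01.
Chebyshev: P(|S − 911·78| ≥ 760) ≤ Var(S)/760² = 54578.01/577600 = 0.0945.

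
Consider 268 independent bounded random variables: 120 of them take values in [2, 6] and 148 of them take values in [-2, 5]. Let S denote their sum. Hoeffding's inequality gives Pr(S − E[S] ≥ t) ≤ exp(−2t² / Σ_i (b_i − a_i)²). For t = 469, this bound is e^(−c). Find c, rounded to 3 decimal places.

Σ(b_i − a_i)² = 120·4² + 148·7² = 9172.
c = 2t² / 9172 = 2·469² / 9172 = 47.9636.

47.964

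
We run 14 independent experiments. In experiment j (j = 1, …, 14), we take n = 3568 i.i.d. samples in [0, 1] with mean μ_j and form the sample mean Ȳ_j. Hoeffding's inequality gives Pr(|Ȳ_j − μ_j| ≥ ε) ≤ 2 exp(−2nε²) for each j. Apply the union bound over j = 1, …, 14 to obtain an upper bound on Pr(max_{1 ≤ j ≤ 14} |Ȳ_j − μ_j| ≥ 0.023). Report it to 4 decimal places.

Per-experiment Hoeffding bound: 2·exp(−2·3568·0.023²) = 2·exp(−3.77494) = 0.045877.
Union bound over 14 events: 14·0.045877 = 0.64227.

0.6423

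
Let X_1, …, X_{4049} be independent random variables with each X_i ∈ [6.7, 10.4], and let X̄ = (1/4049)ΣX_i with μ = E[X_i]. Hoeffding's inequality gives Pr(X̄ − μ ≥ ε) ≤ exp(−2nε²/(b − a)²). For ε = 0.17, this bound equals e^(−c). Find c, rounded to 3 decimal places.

c = 2nε²/(b − a)² = 2·4049·0.17² / 3.7² = 17.0951.

17.095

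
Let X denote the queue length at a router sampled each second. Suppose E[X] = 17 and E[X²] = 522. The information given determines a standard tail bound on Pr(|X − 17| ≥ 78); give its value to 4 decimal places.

0.0383

The first two moments determine the variance, so Chebyshev's inequality is the sharpest standard bound available.
Var(X) = E[X²] − (E[X])² = 522 − 289 = 233.
Chebyshev's inequality: Pr(|X − μ| ≥ t) ≤ Var(X)/t² = 233/6084 = 0.0383.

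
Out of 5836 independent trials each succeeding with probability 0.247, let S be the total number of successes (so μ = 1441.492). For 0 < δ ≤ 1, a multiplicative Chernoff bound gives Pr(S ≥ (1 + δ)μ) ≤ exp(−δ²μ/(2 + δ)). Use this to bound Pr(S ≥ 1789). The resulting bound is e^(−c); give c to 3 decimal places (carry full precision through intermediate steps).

Write 1789 = (1 + δ)μ, so δ = 1789/1441.492 − 1 = 0.2410752…
Then the exponent is δ²μ/(2 + δ) = (1789 − μ)² / (μ·(2 + δ)) = 37.381863.

37.382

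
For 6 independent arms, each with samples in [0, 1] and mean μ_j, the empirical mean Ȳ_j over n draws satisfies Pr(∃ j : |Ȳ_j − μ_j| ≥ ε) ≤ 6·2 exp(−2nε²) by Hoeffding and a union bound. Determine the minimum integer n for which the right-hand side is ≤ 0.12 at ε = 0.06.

640

Need 2·6·exp(−2nε²) ≤ 0.12, i.e. exp(−2nε²) ≤ 0.12/12.
So 2nε² ≥ ln(12/0.12) = 4.605170.
Hence n ≥ 4.605170/(2·0.06²) = 639.607.
The smallest integer n is 640.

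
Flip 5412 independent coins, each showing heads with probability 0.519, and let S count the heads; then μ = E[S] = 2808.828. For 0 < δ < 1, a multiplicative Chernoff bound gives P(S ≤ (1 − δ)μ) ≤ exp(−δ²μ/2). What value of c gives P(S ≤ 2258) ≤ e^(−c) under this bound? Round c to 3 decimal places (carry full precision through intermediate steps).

54.010

Write 2258 = (1 − δ)μ, so δ = 1 − 2258/2808.828 = 0.196106…
Then the exponent is δ²μ/2 = (μ − 2258)²/(2μ) = 54.010336.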